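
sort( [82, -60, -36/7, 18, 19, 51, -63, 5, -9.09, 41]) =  [-63, -60, -9.09, -36/7, 5, 18, 19, 41, 51, 82]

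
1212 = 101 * 12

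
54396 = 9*6044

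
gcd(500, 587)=1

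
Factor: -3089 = -1 * 3089^1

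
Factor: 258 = 2^1*3^1*43^1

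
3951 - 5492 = -1541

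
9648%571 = 512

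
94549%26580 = 14809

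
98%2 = 0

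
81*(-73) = -5913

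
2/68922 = 1/34461 ≈ 0.0000290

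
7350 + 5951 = 13301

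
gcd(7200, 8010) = 90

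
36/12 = 3 = 3.00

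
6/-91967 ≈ -0.0000652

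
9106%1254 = 328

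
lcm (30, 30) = 30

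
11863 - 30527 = -18664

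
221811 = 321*691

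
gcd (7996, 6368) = 4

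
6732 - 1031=5701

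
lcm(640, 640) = 640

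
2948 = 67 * 44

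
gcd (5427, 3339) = 9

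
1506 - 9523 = -8017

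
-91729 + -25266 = -116995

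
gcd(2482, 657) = 73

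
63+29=92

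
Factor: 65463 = 3^1 * 21821^1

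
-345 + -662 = -1007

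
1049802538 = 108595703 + 941206835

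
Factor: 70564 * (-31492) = -1 * 2^4 * 13^1 * 23^1 * 59^1 * 7873^1 = -2222201488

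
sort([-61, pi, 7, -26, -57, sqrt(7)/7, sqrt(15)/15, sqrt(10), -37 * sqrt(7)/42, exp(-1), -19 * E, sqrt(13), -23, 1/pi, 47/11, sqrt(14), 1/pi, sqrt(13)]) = [-61, -57, -19 * E, -26, -23, -37 * sqrt(7)/42, sqrt(15)/15, 1/pi, 1/pi, exp(-1), sqrt(7)/7, pi, sqrt(10), sqrt(13), sqrt(13), sqrt(14), 47/11, 7]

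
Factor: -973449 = -1 * 3^2 * 108161^1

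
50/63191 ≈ 0.000791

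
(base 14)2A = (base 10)38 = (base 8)46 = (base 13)2C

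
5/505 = 1/101 ≈ 0.00990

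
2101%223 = 94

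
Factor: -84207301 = -1 * 23^1 * 37^1 * 53^1 * 1867^1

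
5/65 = 1/13 ≈ 0.0769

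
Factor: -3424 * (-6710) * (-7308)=-1 * 2^8 * 3^2 * 5^1 * 7^1 * 11^1 * 29^1 * 61^1 * 107^1=-167901592320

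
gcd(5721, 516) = 3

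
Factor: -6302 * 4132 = -1 * 2^3 * 23^1 * 137^1 * 1033^1 = -26039864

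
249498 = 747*334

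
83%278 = 83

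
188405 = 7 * 26915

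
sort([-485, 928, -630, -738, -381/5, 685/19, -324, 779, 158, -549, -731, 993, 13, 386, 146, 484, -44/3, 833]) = [-738, -731, -630, -549, -485, -324, -381/5, -44/3, 13, 685/19, 146, 158, 386, 484, 779, 833, 928, 993]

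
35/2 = 17+1/2 = 17.50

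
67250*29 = 1950250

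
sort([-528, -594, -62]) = [-594, -528, -62]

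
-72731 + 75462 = 2731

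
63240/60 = 1054 = 1054.00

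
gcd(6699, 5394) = 87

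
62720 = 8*7840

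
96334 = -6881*(-14)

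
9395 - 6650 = 2745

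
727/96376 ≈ 0.00754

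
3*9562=28686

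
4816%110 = 86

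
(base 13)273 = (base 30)ec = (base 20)11c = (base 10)432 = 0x1b0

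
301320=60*5022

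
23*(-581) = -13363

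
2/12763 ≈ 0.000157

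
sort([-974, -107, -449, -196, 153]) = [-974, -449, -196, -107, 153]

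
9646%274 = 56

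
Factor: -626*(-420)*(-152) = -1*2^6*3^1*5^1*7^1*19^1*313^1 = -39963840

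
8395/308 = 27+79/308 ≈ 27.26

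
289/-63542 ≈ -0.00455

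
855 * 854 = 730170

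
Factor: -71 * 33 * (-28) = 2^2 * 3^1 * 7^1 * 11^1 * 71^1 = 65604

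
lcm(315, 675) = 4725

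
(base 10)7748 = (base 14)2b76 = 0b1111001000100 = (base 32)7i4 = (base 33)73q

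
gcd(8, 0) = 8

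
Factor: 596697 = 3^1*198899^1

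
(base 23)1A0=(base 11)630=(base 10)759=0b1011110111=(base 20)1HJ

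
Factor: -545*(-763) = 5^1*7^1*109^2 = 415835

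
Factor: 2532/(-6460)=-1 * 3^1 * 5^(-1) * 17^(-1) * 19^(-1) * 211^1=-633/1615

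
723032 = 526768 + 196264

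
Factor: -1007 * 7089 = -1 * 3^1 * 17^1 * 19^1 * 53^1 * 139^1 = -7138623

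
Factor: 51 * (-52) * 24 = -1 * 2^5 * 3^2 * 13^1 * 17^1 = -63648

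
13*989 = 12857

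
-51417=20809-72226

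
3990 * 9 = 35910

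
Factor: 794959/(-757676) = -1*2^(-2)*11^1*307^(-1)*617^(-1)*72269^1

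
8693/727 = 11 + 696/727 ≈ 11.96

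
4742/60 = 2371/30 ≈ 79.03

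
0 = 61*0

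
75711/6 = 25237/2 = 12618.50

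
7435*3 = 22305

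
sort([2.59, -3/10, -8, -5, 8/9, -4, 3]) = [-8, -5, -4, -3/10, 8/9, 2.59, 3]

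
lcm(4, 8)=8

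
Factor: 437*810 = 2^1*3^4*5^1*19^1*23^1 = 353970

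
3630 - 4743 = -1113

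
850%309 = 232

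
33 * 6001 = 198033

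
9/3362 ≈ 0.00268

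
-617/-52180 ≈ 0.0118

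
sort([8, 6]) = [6, 8]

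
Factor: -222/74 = -1*3^1 = -3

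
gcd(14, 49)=7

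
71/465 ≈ 0.153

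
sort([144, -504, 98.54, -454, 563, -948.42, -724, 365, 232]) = [-948.42, -724, -504, -454, 98.54, 144, 232, 365, 563]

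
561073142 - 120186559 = 440886583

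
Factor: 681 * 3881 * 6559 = 3^1 * 7^1 * 227^1 * 937^1 * 3881^1 = 17335181199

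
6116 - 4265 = 1851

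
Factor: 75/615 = 5^1*41^(-1) = 5/41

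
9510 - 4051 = 5459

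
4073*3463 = 14104799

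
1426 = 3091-1665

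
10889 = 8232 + 2657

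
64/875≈0.0731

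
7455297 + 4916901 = 12372198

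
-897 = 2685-3582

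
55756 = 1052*53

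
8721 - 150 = 8571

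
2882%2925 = 2882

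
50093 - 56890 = -6797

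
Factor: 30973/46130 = 2^(-1)*5^(-1)*7^(-1)*47^1 = 47/70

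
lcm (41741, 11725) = 1043525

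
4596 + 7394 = 11990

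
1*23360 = 23360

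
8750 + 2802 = 11552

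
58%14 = 2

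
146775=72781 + 73994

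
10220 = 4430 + 5790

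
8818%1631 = 663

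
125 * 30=3750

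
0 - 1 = -1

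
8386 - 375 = 8011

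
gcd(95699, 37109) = 1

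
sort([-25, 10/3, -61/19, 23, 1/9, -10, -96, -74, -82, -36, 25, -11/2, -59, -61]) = [-96, -82, -74, -61, -59, -36, -25, -10, -11/2, -61/19, 1/9, 10/3, 23, 25]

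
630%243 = 144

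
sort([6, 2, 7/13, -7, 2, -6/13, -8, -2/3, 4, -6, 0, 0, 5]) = [-8, -7, -6, -2/3, -6/13, 0, 0, 7/13, 2, 2, 4, 5, 6]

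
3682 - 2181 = 1501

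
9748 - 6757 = 2991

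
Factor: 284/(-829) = -1 * 2^2 * 71^1 * 829^(-1) 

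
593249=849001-255752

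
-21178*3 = -63534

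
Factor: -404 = -1*2^2*101^1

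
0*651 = 0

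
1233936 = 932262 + 301674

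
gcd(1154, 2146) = 2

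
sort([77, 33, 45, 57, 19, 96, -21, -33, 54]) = [-33, -21, 19, 33, 45, 54, 57, 77, 96]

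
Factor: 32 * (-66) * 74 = -1 * 2^7 * 3^1 * 11^1 * 37^1 = -156288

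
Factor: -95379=-1 * 3^1 * 31793^1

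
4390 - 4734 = -344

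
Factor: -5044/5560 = -1*2^(-1)*5^(-1)*13^1*97^1*139^(-1) = -1261/1390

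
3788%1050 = 638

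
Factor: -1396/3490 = -1*2^1*5^(-1) = -2/5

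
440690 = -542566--983256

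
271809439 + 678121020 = 949930459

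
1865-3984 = -2119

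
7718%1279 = 44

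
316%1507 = 316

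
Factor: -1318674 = -1 * 2^1 * 3^1 * 7^1 * 31397^1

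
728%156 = 104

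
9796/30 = 4898/15 ≈ 326.53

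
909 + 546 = 1455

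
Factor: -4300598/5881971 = -1 * 2^1 * 3^(-1) * 31^(-1) * 63247^(-1) * 2150299^1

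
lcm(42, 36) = 252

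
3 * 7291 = 21873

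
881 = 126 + 755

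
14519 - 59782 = -45263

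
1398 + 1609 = 3007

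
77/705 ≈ 0.109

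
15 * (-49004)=-735060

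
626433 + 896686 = 1523119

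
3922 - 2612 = 1310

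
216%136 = 80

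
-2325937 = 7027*(-331)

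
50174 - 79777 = -29603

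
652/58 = 326/29 ≈ 11.24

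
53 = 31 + 22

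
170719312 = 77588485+93130827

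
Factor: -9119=-1*11^1*829^1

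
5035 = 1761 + 3274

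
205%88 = 29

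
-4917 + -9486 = -14403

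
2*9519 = 19038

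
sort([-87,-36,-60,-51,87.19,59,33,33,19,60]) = [-87,-60,-51,-36,19,33,33,59,60,87.19]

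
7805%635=185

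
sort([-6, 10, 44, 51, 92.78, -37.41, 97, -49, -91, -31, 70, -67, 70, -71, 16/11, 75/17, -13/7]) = [-91, -71, -67, -49, -37.41, -31, -6, -13/7, 16/11, 75/17, 10, 44, 51, 70, 70, 92.78, 97]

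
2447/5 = 489+2/5 = 489.40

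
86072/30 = 43036/15 ≈ 2869.07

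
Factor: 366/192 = 2^(-5) * 61^1 = 61/32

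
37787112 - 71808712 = -34021600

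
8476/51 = 166 + 10/51≈166.20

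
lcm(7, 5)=35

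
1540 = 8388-6848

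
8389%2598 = 595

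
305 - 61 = 244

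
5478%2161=1156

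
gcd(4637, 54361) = 1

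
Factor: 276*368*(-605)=-1*2^6*3^1*5^1*11^2*23^2=-61448640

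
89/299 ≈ 0.298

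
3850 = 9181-5331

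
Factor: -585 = -1*3^2*5^1*13^1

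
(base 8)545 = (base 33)ar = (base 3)111020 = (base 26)dj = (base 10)357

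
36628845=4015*9123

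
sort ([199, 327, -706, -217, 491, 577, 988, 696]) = [-706, -217, 199, 327, 491, 577, 696, 988]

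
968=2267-1299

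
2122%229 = 61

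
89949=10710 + 79239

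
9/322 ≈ 0.0280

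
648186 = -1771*(-366)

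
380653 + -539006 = -158353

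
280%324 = 280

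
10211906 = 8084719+2127187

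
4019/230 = 17 + 109/230 ≈ 17.47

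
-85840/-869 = 98 + 678/869 ≈ 98.78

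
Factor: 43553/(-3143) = -1*7^(-1)*97^1 = -97/7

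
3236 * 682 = 2206952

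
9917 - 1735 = 8182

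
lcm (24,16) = 48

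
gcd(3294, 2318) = 122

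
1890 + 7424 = 9314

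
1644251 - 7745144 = -6100893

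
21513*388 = 8347044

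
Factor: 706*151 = 2^1*151^1*353^1 = 106606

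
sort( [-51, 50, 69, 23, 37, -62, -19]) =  [-62, -51, -19, 23, 37, 50, 69]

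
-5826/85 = -68 - 46/85 ≈ -68.54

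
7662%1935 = 1857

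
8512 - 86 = 8426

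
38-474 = -436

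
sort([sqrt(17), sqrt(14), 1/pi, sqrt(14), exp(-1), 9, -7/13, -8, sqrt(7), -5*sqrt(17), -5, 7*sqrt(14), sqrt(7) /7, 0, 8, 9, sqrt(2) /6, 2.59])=[-5*sqrt(17), -8, -5, -7/13, 0, sqrt(2) /6, 1/pi, exp(-1), sqrt(7) /7, 2.59, sqrt(7), sqrt(14), sqrt(14), sqrt(17), 8, 9, 9, 7*sqrt(14)]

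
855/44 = 19 + 19/44 ≈ 19.43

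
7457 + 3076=10533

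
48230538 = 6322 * 7629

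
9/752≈0.0120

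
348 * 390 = 135720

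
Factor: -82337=-1*137^1*601^1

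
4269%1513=1243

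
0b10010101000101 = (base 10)9541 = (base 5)301131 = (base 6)112101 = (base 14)3697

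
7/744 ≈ 0.00941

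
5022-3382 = 1640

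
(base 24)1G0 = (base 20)280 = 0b1111000000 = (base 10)960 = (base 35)RF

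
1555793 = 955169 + 600624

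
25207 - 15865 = 9342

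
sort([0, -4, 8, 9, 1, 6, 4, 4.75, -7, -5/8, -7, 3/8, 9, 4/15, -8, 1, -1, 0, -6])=[-8, -7, -7, -6, -4, -1, -5/8, 0, 0, 4/15, 3/8, 1, 1, 4, 4.75, 6, 8, 9, 9]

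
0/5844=0=0.00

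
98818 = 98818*1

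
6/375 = 2/125 = 0.016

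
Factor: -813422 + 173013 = -1*7^1*11^1*8317^1 = -640409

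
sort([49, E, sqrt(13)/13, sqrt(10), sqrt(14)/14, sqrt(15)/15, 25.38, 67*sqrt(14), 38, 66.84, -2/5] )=[-2/5, sqrt(15)/15, sqrt(14)/14, sqrt(13)/13, E, sqrt(10), 25.38, 38, 49, 66.84, 67*sqrt(14)] 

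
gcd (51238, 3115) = 1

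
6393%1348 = 1001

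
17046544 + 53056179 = 70102723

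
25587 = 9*2843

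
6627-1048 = 5579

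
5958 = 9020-3062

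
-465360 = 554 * (-840)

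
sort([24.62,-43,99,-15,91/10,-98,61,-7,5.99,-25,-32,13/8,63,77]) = [-98,-43,-32,-25,-15,-7,13/8,5.99,91/10,24.62,61,63,77,99]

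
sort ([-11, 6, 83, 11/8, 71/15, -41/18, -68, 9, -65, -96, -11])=[-96, -68, -65, -11, -11, -41/18, 11/8, 71/15, 6, 9, 83]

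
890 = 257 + 633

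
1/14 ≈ 0.0714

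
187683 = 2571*73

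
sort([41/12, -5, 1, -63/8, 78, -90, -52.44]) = [-90, -52.44, -63/8, -5, 1, 41/12, 78]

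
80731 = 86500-5769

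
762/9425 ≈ 0.0808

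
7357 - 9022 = -1665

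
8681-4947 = 3734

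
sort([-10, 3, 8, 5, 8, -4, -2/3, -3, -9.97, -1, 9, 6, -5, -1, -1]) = [-10, -9.97, -5, -4, -3, -1, -1, -1, -2/3, 3, 5, 6, 8, 8, 9]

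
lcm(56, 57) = 3192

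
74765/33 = 2265 + 20/33 ≈ 2265.61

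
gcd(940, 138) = 2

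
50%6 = 2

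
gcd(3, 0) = 3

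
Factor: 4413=3^1*1471^1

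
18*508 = 9144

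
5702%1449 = 1355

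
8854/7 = 1264+6/7 ≈ 1264.86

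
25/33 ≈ 0.758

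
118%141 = 118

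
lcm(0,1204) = 0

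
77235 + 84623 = 161858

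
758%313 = 132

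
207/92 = 9/4 = 2.25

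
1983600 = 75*26448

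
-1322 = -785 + -537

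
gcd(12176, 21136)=16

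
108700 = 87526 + 21174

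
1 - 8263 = -8262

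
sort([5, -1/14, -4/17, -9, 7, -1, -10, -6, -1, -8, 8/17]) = [-10, -9, -8, -6, -1, -1, -4/17, -1/14, 8/17, 5, 7]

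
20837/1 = 20837 = 20837.00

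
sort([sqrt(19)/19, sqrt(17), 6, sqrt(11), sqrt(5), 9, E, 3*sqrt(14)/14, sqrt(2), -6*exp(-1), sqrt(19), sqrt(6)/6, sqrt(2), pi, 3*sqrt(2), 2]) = [-6*exp(-1), sqrt(19)/19, sqrt(6)/6, 3*sqrt(14)/14, sqrt(2), sqrt(2), 2, sqrt(5), E, pi, sqrt(11), sqrt(17), 3*sqrt(2), sqrt(19), 6, 9]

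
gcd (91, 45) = 1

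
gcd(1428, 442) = 34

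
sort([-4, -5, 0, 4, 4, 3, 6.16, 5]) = [-5, -4, 0, 3, 4, 4, 5, 6.16]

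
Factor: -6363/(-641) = 3^2*7^1*101^1*641^(-1) 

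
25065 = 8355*3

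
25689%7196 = 4101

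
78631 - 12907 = 65724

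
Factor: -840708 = -1*2^2*3^2*11^2*193^1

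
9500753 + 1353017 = 10853770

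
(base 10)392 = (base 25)fh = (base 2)110001000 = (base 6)1452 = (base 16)188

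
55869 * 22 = 1229118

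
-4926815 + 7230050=2303235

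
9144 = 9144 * 1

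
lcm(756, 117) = 9828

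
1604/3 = 534 + 2/3 ≈ 534.67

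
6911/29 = 238 + 9/29 ≈ 238.31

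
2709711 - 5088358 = -2378647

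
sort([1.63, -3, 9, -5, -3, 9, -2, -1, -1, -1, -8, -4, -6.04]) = [-8, -6.04, -5, -4, -3, -3, -2, -1, -1, -1, 1.63, 9, 9]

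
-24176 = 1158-25334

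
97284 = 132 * 737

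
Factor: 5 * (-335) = -1 * 5^2 * 67^1 = -1675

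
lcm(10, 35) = 70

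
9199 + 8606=17805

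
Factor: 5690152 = 2^3*13^1*54713^1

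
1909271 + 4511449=6420720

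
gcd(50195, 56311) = 1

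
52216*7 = 365512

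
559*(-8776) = -4905784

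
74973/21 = 3570+1/7 ≈ 3570.14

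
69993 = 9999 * 7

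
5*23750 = 118750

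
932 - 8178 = -7246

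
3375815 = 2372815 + 1003000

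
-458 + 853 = 395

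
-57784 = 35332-93116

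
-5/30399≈-0.000164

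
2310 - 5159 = -2849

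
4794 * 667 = 3197598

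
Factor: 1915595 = 5^1 * 11^1 * 29^1 * 1201^1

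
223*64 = 14272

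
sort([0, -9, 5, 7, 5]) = [-9, 0, 5, 5, 7]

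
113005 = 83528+29477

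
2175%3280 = 2175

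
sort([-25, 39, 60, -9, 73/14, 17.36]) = [-25, -9, 73/14, 17.36, 39, 60]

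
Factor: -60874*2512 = -1*2^5*11^1*157^1*2767^1 = -152915488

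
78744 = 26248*3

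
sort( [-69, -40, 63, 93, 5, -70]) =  [-70, -69, -40, 5, 63, 93]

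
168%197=168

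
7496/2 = 3748 = 3748.00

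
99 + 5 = 104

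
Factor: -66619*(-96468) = 2^2*3^1*7^1*31^1*307^1*8039^1 = 6426601692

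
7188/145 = 49 + 83/145 ≈ 49.57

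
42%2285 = 42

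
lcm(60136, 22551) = 180408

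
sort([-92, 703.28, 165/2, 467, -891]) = [-891, -92, 165/2, 467, 703.28]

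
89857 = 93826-3969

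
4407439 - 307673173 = -303265734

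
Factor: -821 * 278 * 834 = -1 * 2^2 * 3^1 * 139^2 * 821^1 = -190350492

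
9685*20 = 193700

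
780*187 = 145860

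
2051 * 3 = 6153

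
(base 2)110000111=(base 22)hh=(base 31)cj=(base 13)241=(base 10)391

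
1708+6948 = 8656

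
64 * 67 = 4288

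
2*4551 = 9102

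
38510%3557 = 2940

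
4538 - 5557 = -1019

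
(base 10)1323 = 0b10100101011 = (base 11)aa3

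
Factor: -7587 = -1*3^3*281^1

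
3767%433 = 303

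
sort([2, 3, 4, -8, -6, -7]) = [-8, -7, -6, 2, 3, 4]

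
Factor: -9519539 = -1*23^1*127^1*3259^1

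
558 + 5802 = 6360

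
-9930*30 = -297900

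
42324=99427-57103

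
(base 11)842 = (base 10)1014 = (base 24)1i6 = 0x3f6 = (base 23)1l2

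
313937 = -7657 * (-41)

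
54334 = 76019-21685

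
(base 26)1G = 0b101010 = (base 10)42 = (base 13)33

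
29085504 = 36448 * 798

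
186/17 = 10+16/17 ≈ 10.94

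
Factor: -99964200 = -1*2^3*3^1*5^2*7^1*23801^1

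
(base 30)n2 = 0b1010110100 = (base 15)312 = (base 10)692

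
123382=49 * 2518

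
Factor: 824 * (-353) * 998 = -1 * 2^4 * 103^1 * 353^1 * 499^1 = -290290256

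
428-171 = 257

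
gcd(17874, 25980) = 6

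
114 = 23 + 91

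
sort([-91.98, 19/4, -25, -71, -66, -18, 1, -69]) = [-91.98, -71, -69, -66, -25, -18, 1, 19/4]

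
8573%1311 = 707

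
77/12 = 6 + 5/12 ≈ 6.42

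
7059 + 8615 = 15674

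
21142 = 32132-10990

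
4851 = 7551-2700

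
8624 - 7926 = 698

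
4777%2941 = 1836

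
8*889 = 7112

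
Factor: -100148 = -1*2^2*25037^1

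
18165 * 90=1634850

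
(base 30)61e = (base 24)9ak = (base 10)5444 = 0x1544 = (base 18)ge8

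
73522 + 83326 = 156848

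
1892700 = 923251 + 969449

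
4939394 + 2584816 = 7524210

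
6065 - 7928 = -1863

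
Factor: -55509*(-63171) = 3^3*7019^1*18503^1 = 3506559039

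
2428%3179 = 2428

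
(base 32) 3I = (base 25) 4E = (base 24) 4I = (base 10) 114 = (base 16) 72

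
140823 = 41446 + 99377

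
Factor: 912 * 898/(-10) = -1 * 2^4 * 3^1 * 5^(-1) * 19^1 * 449^1 = -409488/5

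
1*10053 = 10053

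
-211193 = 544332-755525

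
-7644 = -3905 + -3739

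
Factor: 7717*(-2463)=-1*3^1*821^1*7717^1=-19006971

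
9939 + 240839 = 250778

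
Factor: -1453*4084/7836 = -1*3^(-1)*653^(-1)*1021^1*1453^1 = -1483513/1959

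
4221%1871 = 479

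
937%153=19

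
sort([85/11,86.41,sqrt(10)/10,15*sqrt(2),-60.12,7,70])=[-60.12,sqrt(10)/10,7,85/11,15*sqrt(2),70,86.41]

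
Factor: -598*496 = -1*2^5*13^1*23^1*31^1 = -296608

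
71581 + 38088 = 109669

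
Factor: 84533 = 84533^1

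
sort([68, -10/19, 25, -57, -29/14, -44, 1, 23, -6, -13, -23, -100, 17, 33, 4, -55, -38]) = [-100, -57, -55, -44, -38, -23, -13, -6, -29/14, -10/19, 1, 4, 17, 23, 25, 33, 68]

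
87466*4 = 349864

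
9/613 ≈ 0.0147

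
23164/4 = 5791 = 5791.00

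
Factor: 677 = 677^1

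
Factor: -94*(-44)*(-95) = -1*2^3*5^1*11^1*19^1*47^1 = -392920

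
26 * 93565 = 2432690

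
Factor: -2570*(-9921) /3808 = 2^(-4)*3^1*5^1*7^(-1)*17^(-1)*257^1*3307^1 = 12748485/1904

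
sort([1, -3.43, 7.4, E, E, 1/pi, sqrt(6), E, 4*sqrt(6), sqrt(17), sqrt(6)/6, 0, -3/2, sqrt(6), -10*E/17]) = [-3.43, -10*E/17, -3/2, 0, 1/pi, sqrt(6)/6, 1, sqrt(6), sqrt(6), E, E, E, sqrt(17), 7.4, 4*sqrt(6)]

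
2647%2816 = 2647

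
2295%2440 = 2295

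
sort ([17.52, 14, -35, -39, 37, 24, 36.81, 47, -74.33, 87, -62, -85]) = [-85, -74.33, -62, -39, -35, 14, 17.52, 24, 36.81, 37, 47, 87]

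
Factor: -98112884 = -1*2^2*19^1*563^1*2293^1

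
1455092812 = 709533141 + 745559671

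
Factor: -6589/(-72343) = 11^1 * 73^(-1) * 599^1 * 991^(-1)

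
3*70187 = 210561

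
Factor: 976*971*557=2^4*61^1*557^1*971^1=527866672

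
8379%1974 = 483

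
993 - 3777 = -2784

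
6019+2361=8380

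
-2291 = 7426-9717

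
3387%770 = 307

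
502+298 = 800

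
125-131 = -6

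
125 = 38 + 87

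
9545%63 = 32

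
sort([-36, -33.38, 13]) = [-36, -33.38, 13]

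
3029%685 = 289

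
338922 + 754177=1093099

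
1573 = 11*143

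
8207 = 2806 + 5401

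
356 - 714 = -358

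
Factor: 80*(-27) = -1*2^4*3^3*5^1 = -2160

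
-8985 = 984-9969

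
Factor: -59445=-1*3^2*5^1*1321^1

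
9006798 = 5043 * 1786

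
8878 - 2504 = 6374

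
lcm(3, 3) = 3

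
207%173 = 34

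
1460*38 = 55480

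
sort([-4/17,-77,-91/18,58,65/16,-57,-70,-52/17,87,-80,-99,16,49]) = [-99,-80,-77,-70,-57,-91/18,-52/17,-4/17,65/16,16,49,58,87]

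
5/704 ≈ 0.00710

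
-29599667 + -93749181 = -123348848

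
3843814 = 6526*589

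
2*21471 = 42942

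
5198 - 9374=-4176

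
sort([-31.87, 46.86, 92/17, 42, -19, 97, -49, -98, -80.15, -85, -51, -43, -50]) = [-98, -85, -80.15, -51, -50, -49, -43, -31.87, -19, 92/17, 42, 46.86, 97]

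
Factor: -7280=-1 * 2^4 * 5^1 * 7^1 * 13^1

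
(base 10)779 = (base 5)11104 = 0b1100001011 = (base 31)p4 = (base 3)1001212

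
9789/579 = 3263/193≈16.91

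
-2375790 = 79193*(-30) 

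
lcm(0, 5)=0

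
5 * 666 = 3330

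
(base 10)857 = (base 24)1bh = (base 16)359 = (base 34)p7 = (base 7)2333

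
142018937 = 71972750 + 70046187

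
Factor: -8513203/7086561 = -1 * 3^(-1) * 2879^1 * 2957^1 * 2362187^(-1)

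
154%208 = 154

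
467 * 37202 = 17373334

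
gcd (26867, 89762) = 1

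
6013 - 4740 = 1273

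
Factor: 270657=3^2 * 17^1 * 29^1 * 61^1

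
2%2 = 0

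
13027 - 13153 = -126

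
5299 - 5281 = 18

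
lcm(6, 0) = 0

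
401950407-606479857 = -204529450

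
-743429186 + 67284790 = -676144396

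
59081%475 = 181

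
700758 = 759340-58582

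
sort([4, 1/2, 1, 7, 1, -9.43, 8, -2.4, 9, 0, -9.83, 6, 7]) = [-9.83, -9.43, -2.4, 0, 1/2, 1, 1, 4, 6, 7, 7, 8, 9]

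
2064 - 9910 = -7846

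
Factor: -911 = -1*911^1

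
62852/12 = 5237 + 2/3 ≈ 5237.67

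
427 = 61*7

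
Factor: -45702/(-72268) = 2^(-1)*3^2*7^(-1)*29^(-1)*89^(-1)*2539^1 = 22851/36134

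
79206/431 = 183 + 333/431 ≈ 183.77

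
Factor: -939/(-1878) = 2^(-1) = 1/2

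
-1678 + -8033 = -9711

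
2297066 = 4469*514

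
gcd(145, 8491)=1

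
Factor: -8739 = -1 * 3^2 * 971^1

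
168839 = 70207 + 98632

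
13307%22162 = 13307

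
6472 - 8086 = -1614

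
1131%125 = 6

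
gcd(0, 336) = 336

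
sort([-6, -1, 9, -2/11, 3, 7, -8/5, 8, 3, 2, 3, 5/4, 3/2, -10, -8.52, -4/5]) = [-10, -8.52, -6, -8/5, -1, -4/5, -2/11, 5/4, 3/2, 2, 3, 3, 3, 7, 8, 9]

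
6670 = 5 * 1334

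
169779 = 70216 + 99563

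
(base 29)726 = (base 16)173f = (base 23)b5h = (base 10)5951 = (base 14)2251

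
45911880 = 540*85022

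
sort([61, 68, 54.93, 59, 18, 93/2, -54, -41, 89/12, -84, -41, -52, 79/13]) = [-84, -54, -52, -41, -41, 79/13, 89/12, 18, 93/2, 54.93, 59, 61, 68]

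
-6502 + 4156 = -2346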